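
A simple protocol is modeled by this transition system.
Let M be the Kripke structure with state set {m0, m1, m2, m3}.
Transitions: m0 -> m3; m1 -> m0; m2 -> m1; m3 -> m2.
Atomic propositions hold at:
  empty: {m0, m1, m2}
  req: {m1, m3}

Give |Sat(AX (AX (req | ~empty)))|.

2

Sat(~empty) = {m3}
Sat(req | ~empty) = {m1, m3}
Sat(AX (req | ~empty)) = {s : every successor in {m1, m3}} = {m0, m2}
Sat(AX (AX (req | ~empty))) = {s : every successor in {m0, m2}} = {m1, m3}
|Sat(AX (AX (req | ~empty)))| = |{m1, m3}| = 2.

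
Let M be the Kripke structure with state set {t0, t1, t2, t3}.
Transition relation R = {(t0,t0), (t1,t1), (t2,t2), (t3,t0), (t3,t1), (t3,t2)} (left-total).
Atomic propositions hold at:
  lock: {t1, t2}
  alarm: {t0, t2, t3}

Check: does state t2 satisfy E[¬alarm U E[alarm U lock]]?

Yes

Sat(¬alarm) = {t1}
E[alarm U lock]: least fixpoint, start Z0 = Sat(lock) = {t1, t2}, add states in Sat(alarm) with some successor in Z. Z1 = {t1, t2, t3}; fixed.
Sat(E[alarm U lock]) = {t1, t2, t3}
E[¬alarm U E[alarm U lock]]: least fixpoint, start Z0 = Sat(E[alarm U lock]) = {t1, t2, t3}, add states in Sat(¬alarm) with some successor in Z. Already a fixed point.
Sat(E[¬alarm U E[alarm U lock]]) = {t1, t2, t3}
t2 ∈ Sat(E[¬alarm U E[alarm U lock]]) = {t1, t2, t3}, so the formula holds at t2.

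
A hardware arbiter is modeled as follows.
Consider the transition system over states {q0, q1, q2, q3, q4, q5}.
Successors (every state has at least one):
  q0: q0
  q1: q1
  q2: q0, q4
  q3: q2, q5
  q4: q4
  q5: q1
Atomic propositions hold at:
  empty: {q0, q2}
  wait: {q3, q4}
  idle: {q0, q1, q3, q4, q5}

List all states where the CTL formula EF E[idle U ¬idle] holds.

Sat(¬idle) = {q2}
E[idle U ¬idle]: least fixpoint, start Z0 = Sat(¬idle) = {q2}, add states in Sat(idle) with some successor in Z. Z1 = {q2, q3}; fixed.
Sat(E[idle U ¬idle]) = {q2, q3}
EF E[idle U ¬idle]: least fixpoint, start Z0 = {q2, q3}, add states with some successor in Z. Already a fixed point.
Sat(EF E[idle U ¬idle]) = {q2, q3}

{q2, q3}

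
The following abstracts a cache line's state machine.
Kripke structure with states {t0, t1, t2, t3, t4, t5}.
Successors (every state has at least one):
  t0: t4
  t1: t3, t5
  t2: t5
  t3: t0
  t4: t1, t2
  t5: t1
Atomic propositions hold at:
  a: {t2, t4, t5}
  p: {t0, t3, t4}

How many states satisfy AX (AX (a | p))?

Sat(a | p) = {t0, t2, t3, t4, t5}
Sat(AX (a | p)) = {s : every successor in {t0, t2, t3, t4, t5}} = {t0, t1, t2, t3}
Sat(AX (AX (a | p))) = {s : every successor in {t0, t1, t2, t3}} = {t3, t4, t5}
|Sat(AX (AX (a | p)))| = |{t3, t4, t5}| = 3.

3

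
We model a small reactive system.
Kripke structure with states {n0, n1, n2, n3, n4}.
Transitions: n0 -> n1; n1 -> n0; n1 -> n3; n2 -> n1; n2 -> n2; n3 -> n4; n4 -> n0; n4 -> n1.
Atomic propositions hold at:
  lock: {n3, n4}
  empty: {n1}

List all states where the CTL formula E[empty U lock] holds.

E[empty U lock]: least fixpoint, start Z0 = Sat(lock) = {n3, n4}, add states in Sat(empty) with some successor in Z. Z1 = {n1, n3, n4}; fixed.
Sat(E[empty U lock]) = {n1, n3, n4}

{n1, n3, n4}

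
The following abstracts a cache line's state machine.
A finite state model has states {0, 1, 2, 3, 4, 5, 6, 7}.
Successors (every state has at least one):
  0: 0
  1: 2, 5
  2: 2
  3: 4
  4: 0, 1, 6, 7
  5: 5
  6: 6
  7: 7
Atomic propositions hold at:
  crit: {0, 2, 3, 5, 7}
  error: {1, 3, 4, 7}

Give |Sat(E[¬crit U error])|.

Sat(¬crit) = {1, 4, 6}
E[¬crit U error]: least fixpoint, start Z0 = Sat(error) = {1, 3, 4, 7}, add states in Sat(¬crit) with some successor in Z. Already a fixed point.
Sat(E[¬crit U error]) = {1, 3, 4, 7}
|Sat(E[¬crit U error])| = |{1, 3, 4, 7}| = 4.

4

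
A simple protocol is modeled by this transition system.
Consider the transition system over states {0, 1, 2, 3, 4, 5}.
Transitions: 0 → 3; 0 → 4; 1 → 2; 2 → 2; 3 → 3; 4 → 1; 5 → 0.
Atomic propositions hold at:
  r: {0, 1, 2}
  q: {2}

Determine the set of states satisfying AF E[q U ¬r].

{0, 3, 4, 5}

Sat(¬r) = {3, 4, 5}
E[q U ¬r]: least fixpoint, start Z0 = Sat(¬r) = {3, 4, 5}, add states in Sat(q) with some successor in Z. Already a fixed point.
Sat(E[q U ¬r]) = {3, 4, 5}
AF E[q U ¬r]: least fixpoint, start Z0 = {3, 4, 5}, add states with every successor in Z. Z1 = {0, 3, 4, 5}; fixed.
Sat(AF E[q U ¬r]) = {0, 3, 4, 5}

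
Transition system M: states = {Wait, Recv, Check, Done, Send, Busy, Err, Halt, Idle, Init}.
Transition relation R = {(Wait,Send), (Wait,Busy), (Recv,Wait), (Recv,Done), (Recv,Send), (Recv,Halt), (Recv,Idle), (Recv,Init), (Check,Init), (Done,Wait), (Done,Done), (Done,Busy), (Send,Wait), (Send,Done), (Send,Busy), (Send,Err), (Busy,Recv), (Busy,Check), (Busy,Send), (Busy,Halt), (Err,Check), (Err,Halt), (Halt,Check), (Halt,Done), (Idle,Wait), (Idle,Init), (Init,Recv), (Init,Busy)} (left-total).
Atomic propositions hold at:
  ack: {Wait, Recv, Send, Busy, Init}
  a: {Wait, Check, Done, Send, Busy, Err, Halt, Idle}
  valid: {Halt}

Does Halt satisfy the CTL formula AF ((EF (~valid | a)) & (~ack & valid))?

Sat(~valid) = {Wait, Recv, Check, Done, Send, Busy, Err, Idle, Init}
Sat(~valid | a) = {Wait, Recv, Check, Done, Send, Busy, Err, Halt, Idle, Init}
EF (~valid | a): least fixpoint, start Z0 = {Wait, Recv, Check, Done, Send, Busy, Err, Halt, Idle, Init}, add states with some successor in Z. Already a fixed point.
Sat(EF (~valid | a)) = {Wait, Recv, Check, Done, Send, Busy, Err, Halt, Idle, Init}
Sat(~ack) = {Check, Done, Err, Halt, Idle}
Sat(~ack & valid) = {Halt}
Sat((EF (~valid | a)) & (~ack & valid)) = {Halt}
AF ((EF (~valid | a)) & (~ack & valid)): least fixpoint, start Z0 = {Halt}, add states with every successor in Z. Already a fixed point.
Sat(AF ((EF (~valid | a)) & (~ack & valid))) = {Halt}
Halt ∈ Sat(AF ((EF (~valid | a)) & (~ack & valid))) = {Halt}, so the formula holds at Halt.

Yes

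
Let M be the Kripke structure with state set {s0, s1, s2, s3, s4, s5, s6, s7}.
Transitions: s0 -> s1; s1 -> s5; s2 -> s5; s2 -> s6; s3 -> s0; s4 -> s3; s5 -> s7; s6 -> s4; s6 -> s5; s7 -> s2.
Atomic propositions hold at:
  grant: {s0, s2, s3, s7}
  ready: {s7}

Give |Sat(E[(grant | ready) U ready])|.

Sat(grant | ready) = {s0, s2, s3, s7}
E[(grant | ready) U ready]: least fixpoint, start Z0 = Sat(ready) = {s7}, add states in Sat(grant | ready) with some successor in Z. Already a fixed point.
Sat(E[(grant | ready) U ready]) = {s7}
|Sat(E[(grant | ready) U ready])| = |{s7}| = 1.

1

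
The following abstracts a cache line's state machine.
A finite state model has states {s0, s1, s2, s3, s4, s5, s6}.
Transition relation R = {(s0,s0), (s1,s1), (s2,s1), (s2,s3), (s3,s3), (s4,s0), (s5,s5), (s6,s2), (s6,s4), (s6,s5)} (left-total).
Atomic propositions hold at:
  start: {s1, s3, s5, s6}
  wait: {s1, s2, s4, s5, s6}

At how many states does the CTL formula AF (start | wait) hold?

Sat(start | wait) = {s1, s2, s3, s4, s5, s6}
AF (start | wait): least fixpoint, start Z0 = {s1, s2, s3, s4, s5, s6}, add states with every successor in Z. Already a fixed point.
Sat(AF (start | wait)) = {s1, s2, s3, s4, s5, s6}
|Sat(AF (start | wait))| = |{s1, s2, s3, s4, s5, s6}| = 6.

6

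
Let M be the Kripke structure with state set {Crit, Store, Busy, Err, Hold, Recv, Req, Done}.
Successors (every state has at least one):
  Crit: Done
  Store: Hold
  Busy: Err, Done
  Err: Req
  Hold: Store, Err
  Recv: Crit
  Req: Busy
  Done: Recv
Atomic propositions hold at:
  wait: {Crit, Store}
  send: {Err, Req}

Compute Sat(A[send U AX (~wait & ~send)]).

{Crit, Store, Err, Req, Done}

Sat(~wait) = {Busy, Err, Hold, Recv, Req, Done}
Sat(~send) = {Crit, Store, Busy, Hold, Recv, Done}
Sat(~wait & ~send) = {Busy, Hold, Recv, Done}
Sat(AX (~wait & ~send)) = {s : every successor in {Busy, Hold, Recv, Done}} = {Crit, Store, Req, Done}
A[send U AX (~wait & ~send)]: least fixpoint, start Z0 = Sat(AX (~wait & ~send)) = {Crit, Store, Req, Done}, add states in Sat(send) with every successor in Z. Z1 = {Crit, Store, Err, Req, Done}; fixed.
Sat(A[send U AX (~wait & ~send)]) = {Crit, Store, Err, Req, Done}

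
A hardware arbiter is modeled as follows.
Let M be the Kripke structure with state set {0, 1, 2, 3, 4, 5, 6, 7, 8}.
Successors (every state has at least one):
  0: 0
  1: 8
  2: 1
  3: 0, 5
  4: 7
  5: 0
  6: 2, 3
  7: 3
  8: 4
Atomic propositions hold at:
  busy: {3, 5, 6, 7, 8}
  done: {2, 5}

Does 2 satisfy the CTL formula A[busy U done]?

A[busy U done]: least fixpoint, start Z0 = Sat(done) = {2, 5}, add states in Sat(busy) with every successor in Z. Already a fixed point.
Sat(A[busy U done]) = {2, 5}
2 ∈ Sat(A[busy U done]) = {2, 5}, so the formula holds at 2.

Yes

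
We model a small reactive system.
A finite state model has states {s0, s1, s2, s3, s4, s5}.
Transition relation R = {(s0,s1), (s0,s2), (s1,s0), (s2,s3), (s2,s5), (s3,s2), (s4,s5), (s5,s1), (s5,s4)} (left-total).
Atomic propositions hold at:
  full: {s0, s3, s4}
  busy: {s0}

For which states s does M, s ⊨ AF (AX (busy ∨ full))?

Sat(busy ∨ full) = {s0, s3, s4}
Sat(AX (busy ∨ full)) = {s : every successor in {s0, s3, s4}} = {s1}
AF (AX (busy ∨ full)): least fixpoint, start Z0 = {s1}, add states with every successor in Z. Already a fixed point.
Sat(AF (AX (busy ∨ full))) = {s1}

{s1}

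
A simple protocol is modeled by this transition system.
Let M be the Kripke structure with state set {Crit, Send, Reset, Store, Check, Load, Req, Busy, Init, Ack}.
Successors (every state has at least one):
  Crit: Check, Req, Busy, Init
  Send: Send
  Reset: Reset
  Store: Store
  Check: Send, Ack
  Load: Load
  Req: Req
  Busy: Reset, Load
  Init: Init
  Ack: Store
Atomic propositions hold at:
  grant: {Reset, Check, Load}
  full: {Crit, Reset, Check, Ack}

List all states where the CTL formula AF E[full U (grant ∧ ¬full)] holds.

{Load}

Sat(¬full) = {Send, Store, Load, Req, Busy, Init}
Sat(grant ∧ ¬full) = {Load}
E[full U (grant ∧ ¬full)]: least fixpoint, start Z0 = Sat((grant ∧ ¬full)) = {Load}, add states in Sat(full) with some successor in Z. Already a fixed point.
Sat(E[full U (grant ∧ ¬full)]) = {Load}
AF E[full U (grant ∧ ¬full)]: least fixpoint, start Z0 = {Load}, add states with every successor in Z. Already a fixed point.
Sat(AF E[full U (grant ∧ ¬full)]) = {Load}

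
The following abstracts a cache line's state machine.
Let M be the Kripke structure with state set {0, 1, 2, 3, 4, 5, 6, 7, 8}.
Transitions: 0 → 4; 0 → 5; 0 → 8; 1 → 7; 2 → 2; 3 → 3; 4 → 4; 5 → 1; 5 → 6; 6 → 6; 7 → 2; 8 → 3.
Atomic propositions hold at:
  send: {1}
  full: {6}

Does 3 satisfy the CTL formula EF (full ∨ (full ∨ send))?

Sat(full ∨ send) = {1, 6}
Sat(full ∨ (full ∨ send)) = {1, 6}
EF (full ∨ (full ∨ send)): least fixpoint, start Z0 = {1, 6}, add states with some successor in Z. Z1 = {1, 5, 6}; Z2 = {0, 1, 5, 6}; fixed.
Sat(EF (full ∨ (full ∨ send))) = {0, 1, 5, 6}
3 ∉ Sat(EF (full ∨ (full ∨ send))) = {0, 1, 5, 6}, so the formula does not hold at 3.

No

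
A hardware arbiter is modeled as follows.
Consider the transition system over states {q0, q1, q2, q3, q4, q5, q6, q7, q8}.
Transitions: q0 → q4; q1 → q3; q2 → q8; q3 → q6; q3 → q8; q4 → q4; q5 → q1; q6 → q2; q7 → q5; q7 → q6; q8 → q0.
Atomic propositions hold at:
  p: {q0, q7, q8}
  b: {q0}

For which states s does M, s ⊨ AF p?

AF p: least fixpoint, start Z0 = {q0, q7, q8}, add states with every successor in Z. Z1 = {q0, q2, q7, q8}; Z2 = {q0, q2, q6, q7, q8}; Z3 = {q0, q2, q3, q6, q7, q8}; Z4 = {q0, q1, q2, q3, q6, q7, q8}; Z5 = {q0, q1, q2, q3, q5, q6, q7, q8}; fixed.
Sat(AF p) = {q0, q1, q2, q3, q5, q6, q7, q8}

{q0, q1, q2, q3, q5, q6, q7, q8}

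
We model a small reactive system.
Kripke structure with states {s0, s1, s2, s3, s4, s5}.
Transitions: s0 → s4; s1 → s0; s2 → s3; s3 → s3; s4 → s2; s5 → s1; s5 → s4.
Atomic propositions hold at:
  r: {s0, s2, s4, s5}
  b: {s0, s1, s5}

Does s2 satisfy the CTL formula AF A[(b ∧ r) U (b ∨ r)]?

Sat(b ∧ r) = {s0, s5}
Sat(b ∨ r) = {s0, s1, s2, s4, s5}
A[(b ∧ r) U (b ∨ r)]: least fixpoint, start Z0 = Sat((b ∨ r)) = {s0, s1, s2, s4, s5}, add states in Sat(b ∧ r) with every successor in Z. Already a fixed point.
Sat(A[(b ∧ r) U (b ∨ r)]) = {s0, s1, s2, s4, s5}
AF A[(b ∧ r) U (b ∨ r)]: least fixpoint, start Z0 = {s0, s1, s2, s4, s5}, add states with every successor in Z. Already a fixed point.
Sat(AF A[(b ∧ r) U (b ∨ r)]) = {s0, s1, s2, s4, s5}
s2 ∈ Sat(AF A[(b ∧ r) U (b ∨ r)]) = {s0, s1, s2, s4, s5}, so the formula holds at s2.

Yes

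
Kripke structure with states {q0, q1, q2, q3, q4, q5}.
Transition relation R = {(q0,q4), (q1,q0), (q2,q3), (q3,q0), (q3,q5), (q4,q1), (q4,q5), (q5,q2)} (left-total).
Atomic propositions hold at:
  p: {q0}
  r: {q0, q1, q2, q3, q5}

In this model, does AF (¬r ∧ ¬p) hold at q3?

No

Sat(¬r) = {q4}
Sat(¬p) = {q1, q2, q3, q4, q5}
Sat(¬r ∧ ¬p) = {q4}
AF (¬r ∧ ¬p): least fixpoint, start Z0 = {q4}, add states with every successor in Z. Z1 = {q0, q4}; Z2 = {q0, q1, q4}; fixed.
Sat(AF (¬r ∧ ¬p)) = {q0, q1, q4}
q3 ∉ Sat(AF (¬r ∧ ¬p)) = {q0, q1, q4}, so the formula does not hold at q3.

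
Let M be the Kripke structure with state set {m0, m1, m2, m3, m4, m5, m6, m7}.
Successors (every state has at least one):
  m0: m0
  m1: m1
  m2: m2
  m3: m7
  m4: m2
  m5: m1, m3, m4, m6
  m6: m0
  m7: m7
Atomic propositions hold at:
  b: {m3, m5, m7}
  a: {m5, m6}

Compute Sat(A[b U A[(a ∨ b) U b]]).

{m3, m5, m7}

Sat(a ∨ b) = {m3, m5, m6, m7}
A[(a ∨ b) U b]: least fixpoint, start Z0 = Sat(b) = {m3, m5, m7}, add states in Sat(a ∨ b) with every successor in Z. Already a fixed point.
Sat(A[(a ∨ b) U b]) = {m3, m5, m7}
A[b U A[(a ∨ b) U b]]: least fixpoint, start Z0 = Sat(A[(a ∨ b) U b]) = {m3, m5, m7}, add states in Sat(b) with every successor in Z. Already a fixed point.
Sat(A[b U A[(a ∨ b) U b]]) = {m3, m5, m7}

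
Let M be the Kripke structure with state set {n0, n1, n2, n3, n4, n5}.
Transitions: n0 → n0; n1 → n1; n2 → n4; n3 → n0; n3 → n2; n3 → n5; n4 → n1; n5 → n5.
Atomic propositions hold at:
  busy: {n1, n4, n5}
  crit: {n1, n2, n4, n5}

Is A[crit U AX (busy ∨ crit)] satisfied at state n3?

Sat(busy ∨ crit) = {n1, n2, n4, n5}
Sat(AX (busy ∨ crit)) = {s : every successor in {n1, n2, n4, n5}} = {n1, n2, n4, n5}
A[crit U AX (busy ∨ crit)]: least fixpoint, start Z0 = Sat(AX (busy ∨ crit)) = {n1, n2, n4, n5}, add states in Sat(crit) with every successor in Z. Already a fixed point.
Sat(A[crit U AX (busy ∨ crit)]) = {n1, n2, n4, n5}
n3 ∉ Sat(A[crit U AX (busy ∨ crit)]) = {n1, n2, n4, n5}, so the formula does not hold at n3.

No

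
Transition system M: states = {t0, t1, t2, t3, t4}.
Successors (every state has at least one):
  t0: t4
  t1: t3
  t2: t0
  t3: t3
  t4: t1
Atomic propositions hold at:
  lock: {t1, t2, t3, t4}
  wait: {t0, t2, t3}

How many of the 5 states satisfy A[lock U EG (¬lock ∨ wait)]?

3

Sat(¬lock) = {t0}
Sat(¬lock ∨ wait) = {t0, t2, t3}
EG (¬lock ∨ wait): greatest fixpoint, start Z0 = {t0, t2, t3}, keep only states in Sat with some successor in Z. Z1 = {t2, t3}; Z2 = {t3}; fixed.
Sat(EG (¬lock ∨ wait)) = {t3}
A[lock U EG (¬lock ∨ wait)]: least fixpoint, start Z0 = Sat(EG (¬lock ∨ wait)) = {t3}, add states in Sat(lock) with every successor in Z. Z1 = {t1, t3}; Z2 = {t1, t3, t4}; fixed.
Sat(A[lock U EG (¬lock ∨ wait)]) = {t1, t3, t4}
|Sat(A[lock U EG (¬lock ∨ wait)])| = |{t1, t3, t4}| = 3.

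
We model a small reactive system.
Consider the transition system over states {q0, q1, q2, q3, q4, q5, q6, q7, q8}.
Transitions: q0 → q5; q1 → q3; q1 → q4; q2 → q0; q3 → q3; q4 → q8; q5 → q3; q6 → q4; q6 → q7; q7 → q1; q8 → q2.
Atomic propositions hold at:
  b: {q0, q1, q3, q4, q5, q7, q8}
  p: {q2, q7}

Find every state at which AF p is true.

AF p: least fixpoint, start Z0 = {q2, q7}, add states with every successor in Z. Z1 = {q2, q7, q8}; Z2 = {q2, q4, q7, q8}; Z3 = {q2, q4, q6, q7, q8}; fixed.
Sat(AF p) = {q2, q4, q6, q7, q8}

{q2, q4, q6, q7, q8}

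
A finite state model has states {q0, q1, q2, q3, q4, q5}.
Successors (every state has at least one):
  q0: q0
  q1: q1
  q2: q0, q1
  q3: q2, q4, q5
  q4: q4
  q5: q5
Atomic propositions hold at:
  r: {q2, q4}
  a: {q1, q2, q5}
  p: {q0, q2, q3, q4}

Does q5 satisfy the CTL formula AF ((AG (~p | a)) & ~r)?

Yes

Sat(~p) = {q1, q5}
Sat(~p | a) = {q1, q2, q5}
AG (~p | a): greatest fixpoint, start Z0 = {q1, q2, q5}, keep only states in Sat with every successor in Z. Z1 = {q1, q5}; fixed.
Sat(AG (~p | a)) = {q1, q5}
Sat(~r) = {q0, q1, q3, q5}
Sat((AG (~p | a)) & ~r) = {q1, q5}
AF ((AG (~p | a)) & ~r): least fixpoint, start Z0 = {q1, q5}, add states with every successor in Z. Already a fixed point.
Sat(AF ((AG (~p | a)) & ~r)) = {q1, q5}
q5 ∈ Sat(AF ((AG (~p | a)) & ~r)) = {q1, q5}, so the formula holds at q5.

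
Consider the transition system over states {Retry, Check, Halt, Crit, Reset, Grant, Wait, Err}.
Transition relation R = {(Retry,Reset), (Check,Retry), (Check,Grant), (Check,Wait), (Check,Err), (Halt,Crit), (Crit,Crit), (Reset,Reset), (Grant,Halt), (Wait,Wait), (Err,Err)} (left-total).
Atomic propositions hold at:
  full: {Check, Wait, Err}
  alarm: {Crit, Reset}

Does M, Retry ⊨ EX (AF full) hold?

AF full: least fixpoint, start Z0 = {Check, Wait, Err}, add states with every successor in Z. Already a fixed point.
Sat(AF full) = {Check, Wait, Err}
Sat(EX (AF full)) = {s : some successor in {Check, Wait, Err}} = {Check, Wait, Err}
Retry ∉ Sat(EX (AF full)) = {Check, Wait, Err}, so the formula does not hold at Retry.

No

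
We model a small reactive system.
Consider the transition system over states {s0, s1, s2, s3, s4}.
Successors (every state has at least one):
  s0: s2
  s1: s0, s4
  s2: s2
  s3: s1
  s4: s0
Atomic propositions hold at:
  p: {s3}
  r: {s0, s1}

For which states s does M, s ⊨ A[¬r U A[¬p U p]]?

{s3}

Sat(¬r) = {s2, s3, s4}
Sat(¬p) = {s0, s1, s2, s4}
A[¬p U p]: least fixpoint, start Z0 = Sat(p) = {s3}, add states in Sat(¬p) with every successor in Z. Already a fixed point.
Sat(A[¬p U p]) = {s3}
A[¬r U A[¬p U p]]: least fixpoint, start Z0 = Sat(A[¬p U p]) = {s3}, add states in Sat(¬r) with every successor in Z. Already a fixed point.
Sat(A[¬r U A[¬p U p]]) = {s3}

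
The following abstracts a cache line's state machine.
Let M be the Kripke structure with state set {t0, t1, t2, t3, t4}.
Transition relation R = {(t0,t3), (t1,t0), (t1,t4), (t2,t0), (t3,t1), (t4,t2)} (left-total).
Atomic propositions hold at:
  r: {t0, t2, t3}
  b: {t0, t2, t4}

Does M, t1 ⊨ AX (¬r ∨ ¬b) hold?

Sat(¬r) = {t1, t4}
Sat(¬b) = {t1, t3}
Sat(¬r ∨ ¬b) = {t1, t3, t4}
Sat(AX (¬r ∨ ¬b)) = {s : every successor in {t1, t3, t4}} = {t0, t3}
t1 ∉ Sat(AX (¬r ∨ ¬b)) = {t0, t3}, so the formula does not hold at t1.

No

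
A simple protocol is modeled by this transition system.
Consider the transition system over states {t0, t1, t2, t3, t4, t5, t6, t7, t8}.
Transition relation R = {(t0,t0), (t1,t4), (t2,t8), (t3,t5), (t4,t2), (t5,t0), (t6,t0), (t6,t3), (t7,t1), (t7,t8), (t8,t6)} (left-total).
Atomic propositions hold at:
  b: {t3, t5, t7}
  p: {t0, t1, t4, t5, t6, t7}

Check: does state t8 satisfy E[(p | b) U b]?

Sat(p | b) = {t0, t1, t3, t4, t5, t6, t7}
E[(p | b) U b]: least fixpoint, start Z0 = Sat(b) = {t3, t5, t7}, add states in Sat(p | b) with some successor in Z. Z1 = {t3, t5, t6, t7}; fixed.
Sat(E[(p | b) U b]) = {t3, t5, t6, t7}
t8 ∉ Sat(E[(p | b) U b]) = {t3, t5, t6, t7}, so the formula does not hold at t8.

No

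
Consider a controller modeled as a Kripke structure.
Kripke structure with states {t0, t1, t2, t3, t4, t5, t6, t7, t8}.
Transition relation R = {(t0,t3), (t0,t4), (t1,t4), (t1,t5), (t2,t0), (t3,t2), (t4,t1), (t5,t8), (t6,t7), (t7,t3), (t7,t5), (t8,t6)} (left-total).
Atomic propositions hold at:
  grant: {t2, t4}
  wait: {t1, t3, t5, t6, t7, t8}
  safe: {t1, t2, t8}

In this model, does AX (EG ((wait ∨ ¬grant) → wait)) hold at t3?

Sat(¬grant) = {t0, t1, t3, t5, t6, t7, t8}
Sat(wait ∨ ¬grant) = {t0, t1, t3, t5, t6, t7, t8}
Sat((wait ∨ ¬grant) → wait) = {t1, t2, t3, t4, t5, t6, t7, t8}
EG ((wait ∨ ¬grant) → wait): greatest fixpoint, start Z0 = {t1, t2, t3, t4, t5, t6, t7, t8}, keep only states in Sat with some successor in Z. Z1 = {t1, t3, t4, t5, t6, t7, t8}; Z2 = {t1, t4, t5, t6, t7, t8}; fixed.
Sat(EG ((wait ∨ ¬grant) → wait)) = {t1, t4, t5, t6, t7, t8}
Sat(AX (EG ((wait ∨ ¬grant) → wait))) = {s : every successor in {t1, t4, t5, t6, t7, t8}} = {t1, t4, t5, t6, t8}
t3 ∉ Sat(AX (EG ((wait ∨ ¬grant) → wait))) = {t1, t4, t5, t6, t8}, so the formula does not hold at t3.

No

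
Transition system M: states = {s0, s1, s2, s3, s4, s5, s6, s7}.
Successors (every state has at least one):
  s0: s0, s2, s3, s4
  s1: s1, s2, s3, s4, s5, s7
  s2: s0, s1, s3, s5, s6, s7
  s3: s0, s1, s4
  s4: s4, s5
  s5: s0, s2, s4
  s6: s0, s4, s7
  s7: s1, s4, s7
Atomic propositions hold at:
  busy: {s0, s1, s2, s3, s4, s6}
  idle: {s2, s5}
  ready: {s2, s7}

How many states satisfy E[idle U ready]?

3

E[idle U ready]: least fixpoint, start Z0 = Sat(ready) = {s2, s7}, add states in Sat(idle) with some successor in Z. Z1 = {s2, s5, s7}; fixed.
Sat(E[idle U ready]) = {s2, s5, s7}
|Sat(E[idle U ready])| = |{s2, s5, s7}| = 3.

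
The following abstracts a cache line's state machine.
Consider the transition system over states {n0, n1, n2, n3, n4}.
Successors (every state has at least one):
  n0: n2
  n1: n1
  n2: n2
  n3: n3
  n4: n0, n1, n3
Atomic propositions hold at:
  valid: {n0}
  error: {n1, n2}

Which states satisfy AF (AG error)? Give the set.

{n0, n1, n2}

AG error: greatest fixpoint, start Z0 = {n1, n2}, keep only states in Sat with every successor in Z. Already a fixed point.
Sat(AG error) = {n1, n2}
AF (AG error): least fixpoint, start Z0 = {n1, n2}, add states with every successor in Z. Z1 = {n0, n1, n2}; fixed.
Sat(AF (AG error)) = {n0, n1, n2}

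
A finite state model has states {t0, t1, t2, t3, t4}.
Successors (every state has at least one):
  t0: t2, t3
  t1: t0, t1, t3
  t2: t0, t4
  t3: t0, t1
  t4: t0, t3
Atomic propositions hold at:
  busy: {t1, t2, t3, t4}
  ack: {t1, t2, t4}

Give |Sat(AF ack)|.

3

AF ack: least fixpoint, start Z0 = {t1, t2, t4}, add states with every successor in Z. Already a fixed point.
Sat(AF ack) = {t1, t2, t4}
|Sat(AF ack)| = |{t1, t2, t4}| = 3.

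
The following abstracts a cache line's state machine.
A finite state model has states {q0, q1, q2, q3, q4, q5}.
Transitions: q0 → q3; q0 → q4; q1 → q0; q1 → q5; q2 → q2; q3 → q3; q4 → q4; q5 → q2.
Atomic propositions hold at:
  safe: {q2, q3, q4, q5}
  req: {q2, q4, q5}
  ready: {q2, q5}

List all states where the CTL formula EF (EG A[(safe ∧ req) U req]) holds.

Sat(safe ∧ req) = {q2, q4, q5}
A[(safe ∧ req) U req]: least fixpoint, start Z0 = Sat(req) = {q2, q4, q5}, add states in Sat(safe ∧ req) with every successor in Z. Already a fixed point.
Sat(A[(safe ∧ req) U req]) = {q2, q4, q5}
EG A[(safe ∧ req) U req]: greatest fixpoint, start Z0 = {q2, q4, q5}, keep only states in Sat with some successor in Z. Already a fixed point.
Sat(EG A[(safe ∧ req) U req]) = {q2, q4, q5}
EF (EG A[(safe ∧ req) U req]): least fixpoint, start Z0 = {q2, q4, q5}, add states with some successor in Z. Z1 = {q0, q1, q2, q4, q5}; fixed.
Sat(EF (EG A[(safe ∧ req) U req])) = {q0, q1, q2, q4, q5}

{q0, q1, q2, q4, q5}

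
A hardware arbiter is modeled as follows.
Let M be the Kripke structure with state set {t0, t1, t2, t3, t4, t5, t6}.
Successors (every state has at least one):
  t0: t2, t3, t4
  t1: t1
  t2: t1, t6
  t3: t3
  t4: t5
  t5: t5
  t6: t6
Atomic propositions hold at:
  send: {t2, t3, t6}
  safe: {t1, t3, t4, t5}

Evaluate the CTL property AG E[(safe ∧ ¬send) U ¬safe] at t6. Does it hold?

Sat(¬send) = {t0, t1, t4, t5}
Sat(safe ∧ ¬send) = {t1, t4, t5}
Sat(¬safe) = {t0, t2, t6}
E[(safe ∧ ¬send) U ¬safe]: least fixpoint, start Z0 = Sat(¬safe) = {t0, t2, t6}, add states in Sat(safe ∧ ¬send) with some successor in Z. Already a fixed point.
Sat(E[(safe ∧ ¬send) U ¬safe]) = {t0, t2, t6}
AG E[(safe ∧ ¬send) U ¬safe]: greatest fixpoint, start Z0 = {t0, t2, t6}, keep only states in Sat with every successor in Z. Z1 = {t6}; fixed.
Sat(AG E[(safe ∧ ¬send) U ¬safe]) = {t6}
t6 ∈ Sat(AG E[(safe ∧ ¬send) U ¬safe]) = {t6}, so the formula holds at t6.

Yes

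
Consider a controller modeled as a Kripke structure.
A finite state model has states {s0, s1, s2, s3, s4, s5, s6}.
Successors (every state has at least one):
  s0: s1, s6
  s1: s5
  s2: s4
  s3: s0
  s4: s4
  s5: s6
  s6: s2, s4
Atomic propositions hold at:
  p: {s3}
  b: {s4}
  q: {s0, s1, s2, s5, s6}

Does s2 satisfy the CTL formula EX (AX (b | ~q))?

Sat(~q) = {s3, s4}
Sat(b | ~q) = {s3, s4}
Sat(AX (b | ~q)) = {s : every successor in {s3, s4}} = {s2, s4}
Sat(EX (AX (b | ~q))) = {s : some successor in {s2, s4}} = {s2, s4, s6}
s2 ∈ Sat(EX (AX (b | ~q))) = {s2, s4, s6}, so the formula holds at s2.

Yes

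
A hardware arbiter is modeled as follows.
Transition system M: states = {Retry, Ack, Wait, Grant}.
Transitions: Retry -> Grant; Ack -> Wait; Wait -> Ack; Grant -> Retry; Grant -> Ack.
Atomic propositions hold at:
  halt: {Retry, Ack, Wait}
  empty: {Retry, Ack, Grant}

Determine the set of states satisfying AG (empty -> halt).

Sat(empty -> halt) = {Retry, Ack, Wait}
AG (empty -> halt): greatest fixpoint, start Z0 = {Retry, Ack, Wait}, keep only states in Sat with every successor in Z. Z1 = {Ack, Wait}; fixed.
Sat(AG (empty -> halt)) = {Ack, Wait}

{Ack, Wait}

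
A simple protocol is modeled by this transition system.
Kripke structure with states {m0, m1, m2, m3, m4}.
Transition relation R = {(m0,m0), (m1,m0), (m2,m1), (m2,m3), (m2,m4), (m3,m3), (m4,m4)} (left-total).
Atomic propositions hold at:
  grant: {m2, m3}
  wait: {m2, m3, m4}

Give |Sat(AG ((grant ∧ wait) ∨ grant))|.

Sat(grant ∧ wait) = {m2, m3}
Sat((grant ∧ wait) ∨ grant) = {m2, m3}
AG ((grant ∧ wait) ∨ grant): greatest fixpoint, start Z0 = {m2, m3}, keep only states in Sat with every successor in Z. Z1 = {m3}; fixed.
Sat(AG ((grant ∧ wait) ∨ grant)) = {m3}
|Sat(AG ((grant ∧ wait) ∨ grant))| = |{m3}| = 1.

1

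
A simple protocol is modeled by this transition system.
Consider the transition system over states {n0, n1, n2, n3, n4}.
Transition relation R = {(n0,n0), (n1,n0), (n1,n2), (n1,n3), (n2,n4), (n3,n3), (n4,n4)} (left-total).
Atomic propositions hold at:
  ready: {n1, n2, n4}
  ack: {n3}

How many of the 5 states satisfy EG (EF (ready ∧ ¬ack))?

Sat(¬ack) = {n0, n1, n2, n4}
Sat(ready ∧ ¬ack) = {n1, n2, n4}
EF (ready ∧ ¬ack): least fixpoint, start Z0 = {n1, n2, n4}, add states with some successor in Z. Already a fixed point.
Sat(EF (ready ∧ ¬ack)) = {n1, n2, n4}
EG (EF (ready ∧ ¬ack)): greatest fixpoint, start Z0 = {n1, n2, n4}, keep only states in Sat with some successor in Z. Already a fixed point.
Sat(EG (EF (ready ∧ ¬ack))) = {n1, n2, n4}
|Sat(EG (EF (ready ∧ ¬ack)))| = |{n1, n2, n4}| = 3.

3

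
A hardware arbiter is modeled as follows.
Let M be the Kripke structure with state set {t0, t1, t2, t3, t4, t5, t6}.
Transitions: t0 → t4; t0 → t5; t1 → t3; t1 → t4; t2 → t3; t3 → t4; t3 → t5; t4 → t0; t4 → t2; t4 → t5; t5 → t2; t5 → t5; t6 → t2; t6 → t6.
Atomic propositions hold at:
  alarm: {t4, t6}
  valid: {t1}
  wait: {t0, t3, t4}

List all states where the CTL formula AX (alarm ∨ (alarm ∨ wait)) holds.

{t1, t2}

Sat(alarm ∨ wait) = {t0, t3, t4, t6}
Sat(alarm ∨ (alarm ∨ wait)) = {t0, t3, t4, t6}
Sat(AX (alarm ∨ (alarm ∨ wait))) = {s : every successor in {t0, t3, t4, t6}} = {t1, t2}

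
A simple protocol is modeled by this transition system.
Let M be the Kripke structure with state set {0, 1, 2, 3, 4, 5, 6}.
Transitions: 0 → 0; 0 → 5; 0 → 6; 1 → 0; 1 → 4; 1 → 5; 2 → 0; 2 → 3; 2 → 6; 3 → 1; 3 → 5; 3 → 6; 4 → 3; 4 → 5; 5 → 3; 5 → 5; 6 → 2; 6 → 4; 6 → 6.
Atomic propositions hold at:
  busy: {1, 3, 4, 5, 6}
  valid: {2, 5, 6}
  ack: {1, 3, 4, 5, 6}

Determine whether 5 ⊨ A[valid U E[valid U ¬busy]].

No

Sat(¬busy) = {0, 2}
E[valid U ¬busy]: least fixpoint, start Z0 = Sat(¬busy) = {0, 2}, add states in Sat(valid) with some successor in Z. Z1 = {0, 2, 6}; fixed.
Sat(E[valid U ¬busy]) = {0, 2, 6}
A[valid U E[valid U ¬busy]]: least fixpoint, start Z0 = Sat(E[valid U ¬busy]) = {0, 2, 6}, add states in Sat(valid) with every successor in Z. Already a fixed point.
Sat(A[valid U E[valid U ¬busy]]) = {0, 2, 6}
5 ∉ Sat(A[valid U E[valid U ¬busy]]) = {0, 2, 6}, so the formula does not hold at 5.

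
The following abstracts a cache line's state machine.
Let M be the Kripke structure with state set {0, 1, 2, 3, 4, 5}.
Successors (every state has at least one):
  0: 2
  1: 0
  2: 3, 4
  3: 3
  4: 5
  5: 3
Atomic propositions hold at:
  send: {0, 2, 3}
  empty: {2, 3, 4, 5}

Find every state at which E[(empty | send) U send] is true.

Sat(empty | send) = {0, 2, 3, 4, 5}
E[(empty | send) U send]: least fixpoint, start Z0 = Sat(send) = {0, 2, 3}, add states in Sat(empty | send) with some successor in Z. Z1 = {0, 2, 3, 5}; Z2 = {0, 2, 3, 4, 5}; fixed.
Sat(E[(empty | send) U send]) = {0, 2, 3, 4, 5}

{0, 2, 3, 4, 5}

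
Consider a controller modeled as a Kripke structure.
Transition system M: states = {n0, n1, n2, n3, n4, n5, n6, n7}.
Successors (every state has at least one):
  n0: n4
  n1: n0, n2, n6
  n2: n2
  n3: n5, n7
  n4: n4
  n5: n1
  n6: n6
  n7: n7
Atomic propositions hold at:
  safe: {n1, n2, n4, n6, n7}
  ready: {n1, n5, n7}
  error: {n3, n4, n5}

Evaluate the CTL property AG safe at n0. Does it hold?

No

AG safe: greatest fixpoint, start Z0 = {n1, n2, n4, n6, n7}, keep only states in Sat with every successor in Z. Z1 = {n2, n4, n6, n7}; fixed.
Sat(AG safe) = {n2, n4, n6, n7}
n0 ∉ Sat(AG safe) = {n2, n4, n6, n7}, so the formula does not hold at n0.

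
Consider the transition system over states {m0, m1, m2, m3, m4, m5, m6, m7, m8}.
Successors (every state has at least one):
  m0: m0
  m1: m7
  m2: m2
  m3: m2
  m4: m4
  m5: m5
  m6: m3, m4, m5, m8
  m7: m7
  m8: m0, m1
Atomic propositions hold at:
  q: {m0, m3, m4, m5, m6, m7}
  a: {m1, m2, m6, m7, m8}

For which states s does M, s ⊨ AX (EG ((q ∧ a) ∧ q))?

Sat(q ∧ a) = {m6, m7}
Sat((q ∧ a) ∧ q) = {m6, m7}
EG ((q ∧ a) ∧ q): greatest fixpoint, start Z0 = {m6, m7}, keep only states in Sat with some successor in Z. Z1 = {m7}; fixed.
Sat(EG ((q ∧ a) ∧ q)) = {m7}
Sat(AX (EG ((q ∧ a) ∧ q))) = {s : every successor in {m7}} = {m1, m7}

{m1, m7}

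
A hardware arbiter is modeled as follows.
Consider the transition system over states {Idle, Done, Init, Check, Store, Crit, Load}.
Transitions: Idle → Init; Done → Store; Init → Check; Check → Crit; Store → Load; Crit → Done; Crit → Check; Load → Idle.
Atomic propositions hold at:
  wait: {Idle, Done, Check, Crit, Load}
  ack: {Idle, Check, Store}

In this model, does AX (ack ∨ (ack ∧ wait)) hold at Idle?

Sat(ack ∧ wait) = {Idle, Check}
Sat(ack ∨ (ack ∧ wait)) = {Idle, Check, Store}
Sat(AX (ack ∨ (ack ∧ wait))) = {s : every successor in {Idle, Check, Store}} = {Done, Init, Load}
Idle ∉ Sat(AX (ack ∨ (ack ∧ wait))) = {Done, Init, Load}, so the formula does not hold at Idle.

No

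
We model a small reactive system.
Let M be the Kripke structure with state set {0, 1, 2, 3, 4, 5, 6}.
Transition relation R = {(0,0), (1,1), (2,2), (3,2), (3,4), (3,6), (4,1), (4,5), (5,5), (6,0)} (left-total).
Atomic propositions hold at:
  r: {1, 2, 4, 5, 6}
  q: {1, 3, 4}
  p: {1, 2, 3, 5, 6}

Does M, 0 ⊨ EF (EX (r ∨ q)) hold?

Sat(r ∨ q) = {1, 2, 3, 4, 5, 6}
Sat(EX (r ∨ q)) = {s : some successor in {1, 2, 3, 4, 5, 6}} = {1, 2, 3, 4, 5}
EF (EX (r ∨ q)): least fixpoint, start Z0 = {1, 2, 3, 4, 5}, add states with some successor in Z. Already a fixed point.
Sat(EF (EX (r ∨ q))) = {1, 2, 3, 4, 5}
0 ∉ Sat(EF (EX (r ∨ q))) = {1, 2, 3, 4, 5}, so the formula does not hold at 0.

No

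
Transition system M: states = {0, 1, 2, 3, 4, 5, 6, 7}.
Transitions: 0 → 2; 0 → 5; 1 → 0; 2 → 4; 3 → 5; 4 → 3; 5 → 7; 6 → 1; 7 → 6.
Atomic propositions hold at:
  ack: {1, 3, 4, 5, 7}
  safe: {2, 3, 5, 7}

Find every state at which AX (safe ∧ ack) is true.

{3, 4, 5}

Sat(safe ∧ ack) = {3, 5, 7}
Sat(AX (safe ∧ ack)) = {s : every successor in {3, 5, 7}} = {3, 4, 5}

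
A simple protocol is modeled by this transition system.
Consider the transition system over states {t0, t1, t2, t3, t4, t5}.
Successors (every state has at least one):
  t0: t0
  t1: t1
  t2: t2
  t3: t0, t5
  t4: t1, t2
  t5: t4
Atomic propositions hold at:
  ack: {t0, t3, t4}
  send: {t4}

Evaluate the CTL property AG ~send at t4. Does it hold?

Sat(~send) = {t0, t1, t2, t3, t5}
AG ~send: greatest fixpoint, start Z0 = {t0, t1, t2, t3, t5}, keep only states in Sat with every successor in Z. Z1 = {t0, t1, t2, t3}; Z2 = {t0, t1, t2}; fixed.
Sat(AG ~send) = {t0, t1, t2}
t4 ∉ Sat(AG ~send) = {t0, t1, t2}, so the formula does not hold at t4.

No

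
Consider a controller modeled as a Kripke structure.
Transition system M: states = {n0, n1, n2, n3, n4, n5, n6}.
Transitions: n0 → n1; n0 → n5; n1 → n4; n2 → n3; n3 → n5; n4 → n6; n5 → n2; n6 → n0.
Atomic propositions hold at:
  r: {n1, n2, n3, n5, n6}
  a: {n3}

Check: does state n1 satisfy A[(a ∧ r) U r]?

Yes

Sat(a ∧ r) = {n3}
A[(a ∧ r) U r]: least fixpoint, start Z0 = Sat(r) = {n1, n2, n3, n5, n6}, add states in Sat(a ∧ r) with every successor in Z. Already a fixed point.
Sat(A[(a ∧ r) U r]) = {n1, n2, n3, n5, n6}
n1 ∈ Sat(A[(a ∧ r) U r]) = {n1, n2, n3, n5, n6}, so the formula holds at n1.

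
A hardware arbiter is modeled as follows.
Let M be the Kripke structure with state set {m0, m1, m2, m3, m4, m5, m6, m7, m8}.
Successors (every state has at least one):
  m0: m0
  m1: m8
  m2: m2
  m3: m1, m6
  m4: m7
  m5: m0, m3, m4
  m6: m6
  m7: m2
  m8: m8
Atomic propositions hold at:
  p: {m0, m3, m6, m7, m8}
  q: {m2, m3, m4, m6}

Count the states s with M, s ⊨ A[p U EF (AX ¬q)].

Sat(¬q) = {m0, m1, m5, m7, m8}
Sat(AX ¬q) = {s : every successor in {m0, m1, m5, m7, m8}} = {m0, m1, m4, m8}
EF (AX ¬q): least fixpoint, start Z0 = {m0, m1, m4, m8}, add states with some successor in Z. Z1 = {m0, m1, m3, m4, m5, m8}; fixed.
Sat(EF (AX ¬q)) = {m0, m1, m3, m4, m5, m8}
A[p U EF (AX ¬q)]: least fixpoint, start Z0 = Sat(EF (AX ¬q)) = {m0, m1, m3, m4, m5, m8}, add states in Sat(p) with every successor in Z. Already a fixed point.
Sat(A[p U EF (AX ¬q)]) = {m0, m1, m3, m4, m5, m8}
|Sat(A[p U EF (AX ¬q)])| = |{m0, m1, m3, m4, m5, m8}| = 6.

6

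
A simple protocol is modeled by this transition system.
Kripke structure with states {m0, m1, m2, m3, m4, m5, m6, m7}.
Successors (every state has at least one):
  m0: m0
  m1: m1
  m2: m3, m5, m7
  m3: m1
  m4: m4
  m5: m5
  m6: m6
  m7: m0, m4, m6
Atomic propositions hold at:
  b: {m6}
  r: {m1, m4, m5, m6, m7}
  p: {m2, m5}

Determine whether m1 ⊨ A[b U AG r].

AG r: greatest fixpoint, start Z0 = {m1, m4, m5, m6, m7}, keep only states in Sat with every successor in Z. Z1 = {m1, m4, m5, m6}; fixed.
Sat(AG r) = {m1, m4, m5, m6}
A[b U AG r]: least fixpoint, start Z0 = Sat(AG r) = {m1, m4, m5, m6}, add states in Sat(b) with every successor in Z. Already a fixed point.
Sat(A[b U AG r]) = {m1, m4, m5, m6}
m1 ∈ Sat(A[b U AG r]) = {m1, m4, m5, m6}, so the formula holds at m1.

Yes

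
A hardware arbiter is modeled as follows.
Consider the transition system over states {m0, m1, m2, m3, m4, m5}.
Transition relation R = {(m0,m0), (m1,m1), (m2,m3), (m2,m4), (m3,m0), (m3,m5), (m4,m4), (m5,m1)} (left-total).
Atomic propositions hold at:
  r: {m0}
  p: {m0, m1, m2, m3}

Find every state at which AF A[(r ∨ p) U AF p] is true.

Sat(r ∨ p) = {m0, m1, m2, m3}
AF p: least fixpoint, start Z0 = {m0, m1, m2, m3}, add states with every successor in Z. Z1 = {m0, m1, m2, m3, m5}; fixed.
Sat(AF p) = {m0, m1, m2, m3, m5}
A[(r ∨ p) U AF p]: least fixpoint, start Z0 = Sat(AF p) = {m0, m1, m2, m3, m5}, add states in Sat(r ∨ p) with every successor in Z. Already a fixed point.
Sat(A[(r ∨ p) U AF p]) = {m0, m1, m2, m3, m5}
AF A[(r ∨ p) U AF p]: least fixpoint, start Z0 = {m0, m1, m2, m3, m5}, add states with every successor in Z. Already a fixed point.
Sat(AF A[(r ∨ p) U AF p]) = {m0, m1, m2, m3, m5}

{m0, m1, m2, m3, m5}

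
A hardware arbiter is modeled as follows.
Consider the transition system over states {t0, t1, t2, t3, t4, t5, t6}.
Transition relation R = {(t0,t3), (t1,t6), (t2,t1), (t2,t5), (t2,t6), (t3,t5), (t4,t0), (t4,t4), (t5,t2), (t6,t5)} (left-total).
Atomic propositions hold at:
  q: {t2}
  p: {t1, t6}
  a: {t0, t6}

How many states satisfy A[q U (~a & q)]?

1

Sat(~a) = {t1, t2, t3, t4, t5}
Sat(~a & q) = {t2}
A[q U (~a & q)]: least fixpoint, start Z0 = Sat((~a & q)) = {t2}, add states in Sat(q) with every successor in Z. Already a fixed point.
Sat(A[q U (~a & q)]) = {t2}
|Sat(A[q U (~a & q)])| = |{t2}| = 1.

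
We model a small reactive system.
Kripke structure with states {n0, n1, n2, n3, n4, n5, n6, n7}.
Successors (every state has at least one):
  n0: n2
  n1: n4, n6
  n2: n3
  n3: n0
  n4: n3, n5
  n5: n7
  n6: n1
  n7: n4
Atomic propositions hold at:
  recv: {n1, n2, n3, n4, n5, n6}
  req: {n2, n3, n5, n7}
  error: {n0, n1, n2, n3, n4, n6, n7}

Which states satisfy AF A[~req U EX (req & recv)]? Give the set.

Sat(~req) = {n0, n1, n4, n6}
Sat(req & recv) = {n2, n3, n5}
Sat(EX (req & recv)) = {s : some successor in {n2, n3, n5}} = {n0, n2, n4}
A[~req U EX (req & recv)]: least fixpoint, start Z0 = Sat(EX (req & recv)) = {n0, n2, n4}, add states in Sat(~req) with every successor in Z. Already a fixed point.
Sat(A[~req U EX (req & recv)]) = {n0, n2, n4}
AF A[~req U EX (req & recv)]: least fixpoint, start Z0 = {n0, n2, n4}, add states with every successor in Z. Z1 = {n0, n2, n3, n4, n7}; Z2 = {n0, n2, n3, n4, n5, n7}; fixed.
Sat(AF A[~req U EX (req & recv)]) = {n0, n2, n3, n4, n5, n7}

{n0, n2, n3, n4, n5, n7}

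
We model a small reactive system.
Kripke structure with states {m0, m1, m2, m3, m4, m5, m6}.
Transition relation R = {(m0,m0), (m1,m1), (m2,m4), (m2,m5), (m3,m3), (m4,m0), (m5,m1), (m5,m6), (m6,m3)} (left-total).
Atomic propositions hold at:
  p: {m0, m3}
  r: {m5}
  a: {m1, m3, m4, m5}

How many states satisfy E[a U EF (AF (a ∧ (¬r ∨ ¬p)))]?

6

Sat(¬r) = {m0, m1, m2, m3, m4, m6}
Sat(¬p) = {m1, m2, m4, m5, m6}
Sat(¬r ∨ ¬p) = {m0, m1, m2, m3, m4, m5, m6}
Sat(a ∧ (¬r ∨ ¬p)) = {m1, m3, m4, m5}
AF (a ∧ (¬r ∨ ¬p)): least fixpoint, start Z0 = {m1, m3, m4, m5}, add states with every successor in Z. Z1 = {m1, m2, m3, m4, m5, m6}; fixed.
Sat(AF (a ∧ (¬r ∨ ¬p))) = {m1, m2, m3, m4, m5, m6}
EF (AF (a ∧ (¬r ∨ ¬p))): least fixpoint, start Z0 = {m1, m2, m3, m4, m5, m6}, add states with some successor in Z. Already a fixed point.
Sat(EF (AF (a ∧ (¬r ∨ ¬p)))) = {m1, m2, m3, m4, m5, m6}
E[a U EF (AF (a ∧ (¬r ∨ ¬p)))]: least fixpoint, start Z0 = Sat(EF (AF (a ∧ (¬r ∨ ¬p)))) = {m1, m2, m3, m4, m5, m6}, add states in Sat(a) with some successor in Z. Already a fixed point.
Sat(E[a U EF (AF (a ∧ (¬r ∨ ¬p)))]) = {m1, m2, m3, m4, m5, m6}
|Sat(E[a U EF (AF (a ∧ (¬r ∨ ¬p)))])| = |{m1, m2, m3, m4, m5, m6}| = 6.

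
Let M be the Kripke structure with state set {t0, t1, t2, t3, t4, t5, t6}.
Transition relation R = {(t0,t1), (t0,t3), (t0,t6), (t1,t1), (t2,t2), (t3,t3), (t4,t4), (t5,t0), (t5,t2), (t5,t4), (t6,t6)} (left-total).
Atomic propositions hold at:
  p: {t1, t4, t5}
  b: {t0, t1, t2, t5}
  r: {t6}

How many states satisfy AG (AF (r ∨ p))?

Sat(r ∨ p) = {t1, t4, t5, t6}
AF (r ∨ p): least fixpoint, start Z0 = {t1, t4, t5, t6}, add states with every successor in Z. Already a fixed point.
Sat(AF (r ∨ p)) = {t1, t4, t5, t6}
AG (AF (r ∨ p)): greatest fixpoint, start Z0 = {t1, t4, t5, t6}, keep only states in Sat with every successor in Z. Z1 = {t1, t4, t6}; fixed.
Sat(AG (AF (r ∨ p))) = {t1, t4, t6}
|Sat(AG (AF (r ∨ p)))| = |{t1, t4, t6}| = 3.

3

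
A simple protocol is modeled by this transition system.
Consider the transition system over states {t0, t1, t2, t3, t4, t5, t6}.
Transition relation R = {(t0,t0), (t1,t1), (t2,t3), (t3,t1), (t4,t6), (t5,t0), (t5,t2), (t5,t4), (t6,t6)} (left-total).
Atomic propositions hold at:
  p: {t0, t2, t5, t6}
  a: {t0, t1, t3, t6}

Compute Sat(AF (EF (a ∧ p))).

Sat(a ∧ p) = {t0, t6}
EF (a ∧ p): least fixpoint, start Z0 = {t0, t6}, add states with some successor in Z. Z1 = {t0, t4, t5, t6}; fixed.
Sat(EF (a ∧ p)) = {t0, t4, t5, t6}
AF (EF (a ∧ p)): least fixpoint, start Z0 = {t0, t4, t5, t6}, add states with every successor in Z. Already a fixed point.
Sat(AF (EF (a ∧ p))) = {t0, t4, t5, t6}

{t0, t4, t5, t6}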